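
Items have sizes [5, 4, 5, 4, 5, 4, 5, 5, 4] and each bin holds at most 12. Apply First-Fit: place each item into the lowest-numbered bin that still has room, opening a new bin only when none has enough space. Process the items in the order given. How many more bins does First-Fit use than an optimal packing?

1

First-Fit: [5,4] [5,4] [5,4] [5,5] [4] → 5 bins.
Total size 41; any packing needs at least ⌈41/12⌉ = 4 bins.
An optimal packing achieves that bound: [5,5] [5,5] [5,4] [4,4,4] → 4 bins.
Excess: 5 − 4 = 1.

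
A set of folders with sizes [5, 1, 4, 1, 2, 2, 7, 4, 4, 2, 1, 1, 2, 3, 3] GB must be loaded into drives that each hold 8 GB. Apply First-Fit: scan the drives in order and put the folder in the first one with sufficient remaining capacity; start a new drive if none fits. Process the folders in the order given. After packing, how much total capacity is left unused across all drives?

Put 5 GB in drive 1; 3 GB remain.
Put 1 GB in drive 1; 2 GB remain.
Put 4 GB in drive 2; 4 GB remain.
Put 1 GB in drive 1; 1 GB remain.
Put 2 GB in drive 2; 2 GB remain.
Put 2 GB in drive 2; 0 GB remain.
Put 7 GB in drive 3; 1 GB remain.
Put 4 GB in drive 4; 4 GB remain.
Put 4 GB in drive 4; 0 GB remain.
Put 2 GB in drive 5; 6 GB remain.
Put 1 GB in drive 1; 0 GB remain.
Put 1 GB in drive 3; 0 GB remain.
Put 2 GB in drive 5; 4 GB remain.
Put 3 GB in drive 5; 1 GB remain.
Put 3 GB in drive 6; 5 GB remain.
6 drives × 8 GB = 48 GB; used 42 GB; unused 6 GB.

6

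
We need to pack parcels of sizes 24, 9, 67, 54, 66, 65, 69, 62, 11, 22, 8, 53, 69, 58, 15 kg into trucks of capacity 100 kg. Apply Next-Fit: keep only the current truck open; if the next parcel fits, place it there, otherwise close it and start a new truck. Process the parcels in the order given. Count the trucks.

9

Put 24 kg in truck 1; 76 kg remain.
Put 9 kg in truck 1; 67 kg remain.
Put 67 kg in truck 1; 0 kg remain.
Put 54 kg in truck 2; 46 kg remain.
Put 66 kg in truck 3; 34 kg remain.
Put 65 kg in truck 4; 35 kg remain.
Put 69 kg in truck 5; 31 kg remain.
Put 62 kg in truck 6; 38 kg remain.
Put 11 kg in truck 6; 27 kg remain.
Put 22 kg in truck 6; 5 kg remain.
Put 8 kg in truck 7; 92 kg remain.
Put 53 kg in truck 7; 39 kg remain.
Put 69 kg in truck 8; 31 kg remain.
Put 58 kg in truck 9; 42 kg remain.
Put 15 kg in truck 9; 27 kg remain.
Final trucks: [24,9,67] [54] [66] [65] [69] [62,11,22] [8,53] [69] [58,15].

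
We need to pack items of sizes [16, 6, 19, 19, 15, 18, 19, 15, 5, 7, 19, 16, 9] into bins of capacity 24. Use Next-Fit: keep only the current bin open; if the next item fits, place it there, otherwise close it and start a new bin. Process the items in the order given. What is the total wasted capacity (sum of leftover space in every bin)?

bin 1: place 16, 8 left
bin 1: place 6, 2 left
bin 2: place 19, 5 left
bin 3: place 19, 5 left
bin 4: place 15, 9 left
bin 5: place 18, 6 left
bin 6: place 19, 5 left
bin 7: place 15, 9 left
bin 7: place 5, 4 left
bin 8: place 7, 17 left
bin 9: place 19, 5 left
bin 10: place 16, 8 left
bin 11: place 9, 15 left
11 bins × 24 = 264; used 183; unused 81.

81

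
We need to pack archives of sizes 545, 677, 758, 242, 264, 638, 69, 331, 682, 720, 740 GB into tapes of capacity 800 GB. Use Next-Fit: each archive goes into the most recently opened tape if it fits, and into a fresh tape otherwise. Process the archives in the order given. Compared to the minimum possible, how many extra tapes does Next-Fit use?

Next-Fit: [545] [677] [758] [242,264] [638,69] [331] [682] [720] [740] → 9 tapes.
Total size 5666 GB; any packing needs at least ⌈5666/800⌉ = 8 tapes.
An optimal packing achieves that bound: [758] [740] [720,69] [682] [677] [638] [545,242] [331,264] → 8 tapes.
Excess: 9 − 8 = 1.

1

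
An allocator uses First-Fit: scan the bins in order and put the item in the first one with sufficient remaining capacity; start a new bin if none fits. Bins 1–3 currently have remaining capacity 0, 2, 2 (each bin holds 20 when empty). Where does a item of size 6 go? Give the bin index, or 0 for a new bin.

0

No bin has ≥ 6 free, so a new bin is opened.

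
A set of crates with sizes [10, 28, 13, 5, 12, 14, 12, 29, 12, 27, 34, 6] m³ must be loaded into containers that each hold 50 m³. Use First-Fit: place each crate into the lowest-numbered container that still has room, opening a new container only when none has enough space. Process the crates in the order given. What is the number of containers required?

5

container 1: place 10 m³, 40 m³ left
container 1: place 28 m³, 12 m³ left
container 2: place 13 m³, 37 m³ left
container 1: place 5 m³, 7 m³ left
container 2: place 12 m³, 25 m³ left
container 2: place 14 m³, 11 m³ left
container 3: place 12 m³, 38 m³ left
container 3: place 29 m³, 9 m³ left
container 4: place 12 m³, 38 m³ left
container 4: place 27 m³, 11 m³ left
container 5: place 34 m³, 16 m³ left
container 1: place 6 m³, 1 m³ left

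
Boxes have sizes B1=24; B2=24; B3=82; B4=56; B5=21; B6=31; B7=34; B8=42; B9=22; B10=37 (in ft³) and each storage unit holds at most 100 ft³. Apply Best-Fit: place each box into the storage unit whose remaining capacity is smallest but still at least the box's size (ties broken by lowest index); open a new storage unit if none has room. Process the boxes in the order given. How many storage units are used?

storage unit 1: place B1 (24 ft³), 76 ft³ left
storage unit 1: place B2 (24 ft³), 52 ft³ left
storage unit 2: place B3 (82 ft³), 18 ft³ left
storage unit 3: place B4 (56 ft³), 44 ft³ left
storage unit 3: place B5 (21 ft³), 23 ft³ left
storage unit 1: place B6 (31 ft³), 21 ft³ left
storage unit 4: place B7 (34 ft³), 66 ft³ left
storage unit 4: place B8 (42 ft³), 24 ft³ left
storage unit 3: place B9 (22 ft³), 1 ft³ left
storage unit 5: place B10 (37 ft³), 63 ft³ left
Final storage units: [24,24,31] [82] [56,21,22] [34,42] [37].

5 storage units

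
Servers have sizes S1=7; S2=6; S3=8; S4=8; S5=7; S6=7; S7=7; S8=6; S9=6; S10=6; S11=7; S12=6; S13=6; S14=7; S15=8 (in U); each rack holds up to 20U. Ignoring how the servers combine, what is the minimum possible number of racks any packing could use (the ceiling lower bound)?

6

Total size = 7 + 6 + 8 + 8 + 7 + 7 + 7 + 6 + 6 + 6 + 7 + 6 + 6 + 7 + 8 = 102U.
⌈102 / 20⌉ = 6.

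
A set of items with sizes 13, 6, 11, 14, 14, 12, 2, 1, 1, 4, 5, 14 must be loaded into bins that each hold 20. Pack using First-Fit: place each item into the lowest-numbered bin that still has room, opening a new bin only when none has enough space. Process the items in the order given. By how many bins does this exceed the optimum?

0

First-Fit: [13,6,1] [11,2,1,4] [14,5] [14] [12] [14] → 6 bins.
6 items exceed 10 (half the capacity), and no two of those can share a bin, so at least 6 bins are needed.
So 6 is already optimal.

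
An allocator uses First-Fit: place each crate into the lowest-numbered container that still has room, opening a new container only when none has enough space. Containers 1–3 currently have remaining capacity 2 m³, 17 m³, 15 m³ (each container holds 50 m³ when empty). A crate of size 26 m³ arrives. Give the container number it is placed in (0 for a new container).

0

No container has ≥ 26 m³ free, so a new container is opened.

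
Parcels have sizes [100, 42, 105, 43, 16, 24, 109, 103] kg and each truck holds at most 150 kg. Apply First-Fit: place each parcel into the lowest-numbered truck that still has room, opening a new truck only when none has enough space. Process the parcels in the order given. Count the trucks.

4

truck 1: place 100 kg, 50 kg left
truck 1: place 42 kg, 8 kg left
truck 2: place 105 kg, 45 kg left
truck 2: place 43 kg, 2 kg left
truck 3: place 16 kg, 134 kg left
truck 3: place 24 kg, 110 kg left
truck 3: place 109 kg, 1 kg left
truck 4: place 103 kg, 47 kg left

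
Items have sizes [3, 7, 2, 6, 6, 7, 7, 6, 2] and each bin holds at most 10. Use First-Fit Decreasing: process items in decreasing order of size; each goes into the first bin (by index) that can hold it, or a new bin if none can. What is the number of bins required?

Sorted descending: 7, 7, 7, 6, 6, 6, 3, 2, 2.
bin 1: place 7, 3 left
bin 2: place 7, 3 left
bin 3: place 7, 3 left
bin 4: place 6, 4 left
bin 5: place 6, 4 left
bin 6: place 6, 4 left
bin 1: place 3, 0 left
bin 2: place 2, 1 left
bin 3: place 2, 1 left

6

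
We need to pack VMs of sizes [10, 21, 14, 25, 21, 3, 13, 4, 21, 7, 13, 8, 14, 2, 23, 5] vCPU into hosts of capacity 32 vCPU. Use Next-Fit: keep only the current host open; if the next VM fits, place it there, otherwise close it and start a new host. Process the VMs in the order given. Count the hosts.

9 hosts

Put 10 vCPU in host 1; 22 vCPU remain.
Put 21 vCPU in host 1; 1 vCPU remain.
Put 14 vCPU in host 2; 18 vCPU remain.
Put 25 vCPU in host 3; 7 vCPU remain.
Put 21 vCPU in host 4; 11 vCPU remain.
Put 3 vCPU in host 4; 8 vCPU remain.
Put 13 vCPU in host 5; 19 vCPU remain.
Put 4 vCPU in host 5; 15 vCPU remain.
Put 21 vCPU in host 6; 11 vCPU remain.
Put 7 vCPU in host 6; 4 vCPU remain.
Put 13 vCPU in host 7; 19 vCPU remain.
Put 8 vCPU in host 7; 11 vCPU remain.
Put 14 vCPU in host 8; 18 vCPU remain.
Put 2 vCPU in host 8; 16 vCPU remain.
Put 23 vCPU in host 9; 9 vCPU remain.
Put 5 vCPU in host 9; 4 vCPU remain.
Final hosts: [10,21] [14] [25] [21,3] [13,4] [21,7] [13,8] [14,2] [23,5].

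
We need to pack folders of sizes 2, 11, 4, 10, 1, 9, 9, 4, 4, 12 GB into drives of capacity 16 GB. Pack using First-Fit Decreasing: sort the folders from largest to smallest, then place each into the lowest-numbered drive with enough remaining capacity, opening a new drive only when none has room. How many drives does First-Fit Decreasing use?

Sorted descending: 12, 11, 10, 9, 9, 4, 4, 4, 2, 1.
drive 1: place 12 GB, 4 GB left
drive 2: place 11 GB, 5 GB left
drive 3: place 10 GB, 6 GB left
drive 4: place 9 GB, 7 GB left
drive 5: place 9 GB, 7 GB left
drive 1: place 4 GB, 0 GB left
drive 2: place 4 GB, 1 GB left
drive 3: place 4 GB, 2 GB left
drive 3: place 2 GB, 0 GB left
drive 2: place 1 GB, 0 GB left

5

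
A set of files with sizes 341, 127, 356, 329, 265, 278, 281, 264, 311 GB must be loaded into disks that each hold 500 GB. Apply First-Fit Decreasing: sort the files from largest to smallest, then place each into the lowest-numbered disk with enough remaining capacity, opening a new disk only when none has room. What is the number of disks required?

8

Sorted descending: 356, 341, 329, 311, 281, 278, 265, 264, 127.
Put 356 GB in disk 1; 144 GB remain.
Put 341 GB in disk 2; 159 GB remain.
Put 329 GB in disk 3; 171 GB remain.
Put 311 GB in disk 4; 189 GB remain.
Put 281 GB in disk 5; 219 GB remain.
Put 278 GB in disk 6; 222 GB remain.
Put 265 GB in disk 7; 235 GB remain.
Put 264 GB in disk 8; 236 GB remain.
Put 127 GB in disk 1; 17 GB remain.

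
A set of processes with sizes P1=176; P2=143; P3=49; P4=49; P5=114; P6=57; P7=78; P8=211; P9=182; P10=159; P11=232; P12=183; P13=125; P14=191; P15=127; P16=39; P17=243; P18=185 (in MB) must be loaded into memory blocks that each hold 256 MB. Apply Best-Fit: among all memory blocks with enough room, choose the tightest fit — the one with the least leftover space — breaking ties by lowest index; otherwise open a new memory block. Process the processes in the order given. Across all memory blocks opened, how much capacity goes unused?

P1 (176 MB) → memory block 1 (remaining 80 MB)
P2 (143 MB) → memory block 2 (remaining 113 MB)
P3 (49 MB) → memory block 1 (remaining 31 MB)
P4 (49 MB) → memory block 2 (remaining 64 MB)
P5 (114 MB) → memory block 3 (remaining 142 MB)
P6 (57 MB) → memory block 2 (remaining 7 MB)
P7 (78 MB) → memory block 3 (remaining 64 MB)
P8 (211 MB) → memory block 4 (remaining 45 MB)
P9 (182 MB) → memory block 5 (remaining 74 MB)
P10 (159 MB) → memory block 6 (remaining 97 MB)
P11 (232 MB) → memory block 7 (remaining 24 MB)
P12 (183 MB) → memory block 8 (remaining 73 MB)
P13 (125 MB) → memory block 9 (remaining 131 MB)
P14 (191 MB) → memory block 10 (remaining 65 MB)
P15 (127 MB) → memory block 9 (remaining 4 MB)
P16 (39 MB) → memory block 4 (remaining 6 MB)
P17 (243 MB) → memory block 11 (remaining 13 MB)
P18 (185 MB) → memory block 12 (remaining 71 MB)
12 memory blocks × 256 MB = 3072 MB; used 2543 MB; unused 529 MB.

529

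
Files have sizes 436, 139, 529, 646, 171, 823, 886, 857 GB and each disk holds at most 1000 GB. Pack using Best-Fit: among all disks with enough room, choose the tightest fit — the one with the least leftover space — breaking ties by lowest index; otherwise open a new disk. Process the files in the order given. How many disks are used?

6

Put 436 GB in disk 1; 564 GB remain.
Put 139 GB in disk 1; 425 GB remain.
Put 529 GB in disk 2; 471 GB remain.
Put 646 GB in disk 3; 354 GB remain.
Put 171 GB in disk 3; 183 GB remain.
Put 823 GB in disk 4; 177 GB remain.
Put 886 GB in disk 5; 114 GB remain.
Put 857 GB in disk 6; 143 GB remain.
Final disks: [436,139] [529] [646,171] [823] [886] [857].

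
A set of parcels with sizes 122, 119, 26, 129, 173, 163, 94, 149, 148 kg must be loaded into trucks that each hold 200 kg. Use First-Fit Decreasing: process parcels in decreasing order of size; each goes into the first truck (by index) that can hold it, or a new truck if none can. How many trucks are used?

Sorted descending: 173, 163, 149, 148, 129, 122, 119, 94, 26.
173 kg → truck 1 (remaining 27 kg)
163 kg → truck 2 (remaining 37 kg)
149 kg → truck 3 (remaining 51 kg)
148 kg → truck 4 (remaining 52 kg)
129 kg → truck 5 (remaining 71 kg)
122 kg → truck 6 (remaining 78 kg)
119 kg → truck 7 (remaining 81 kg)
94 kg → truck 8 (remaining 106 kg)
26 kg → truck 1 (remaining 1 kg)

8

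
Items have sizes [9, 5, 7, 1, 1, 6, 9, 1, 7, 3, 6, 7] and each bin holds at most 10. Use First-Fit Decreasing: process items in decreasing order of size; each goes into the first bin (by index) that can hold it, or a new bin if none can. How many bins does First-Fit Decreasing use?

8

Sorted descending: 9, 9, 7, 7, 7, 6, 6, 5, 3, 1, 1, 1.
bin 1: place 9, 1 left
bin 2: place 9, 1 left
bin 3: place 7, 3 left
bin 4: place 7, 3 left
bin 5: place 7, 3 left
bin 6: place 6, 4 left
bin 7: place 6, 4 left
bin 8: place 5, 5 left
bin 3: place 3, 0 left
bin 1: place 1, 0 left
bin 2: place 1, 0 left
bin 4: place 1, 2 left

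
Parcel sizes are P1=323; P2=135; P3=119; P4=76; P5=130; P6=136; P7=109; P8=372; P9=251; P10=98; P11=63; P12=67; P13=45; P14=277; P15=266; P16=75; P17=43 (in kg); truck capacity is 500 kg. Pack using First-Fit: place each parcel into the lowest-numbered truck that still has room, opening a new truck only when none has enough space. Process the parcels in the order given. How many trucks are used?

Put P1 (323 kg) in truck 1; 177 kg remain.
Put P2 (135 kg) in truck 1; 42 kg remain.
Put P3 (119 kg) in truck 2; 381 kg remain.
Put P4 (76 kg) in truck 2; 305 kg remain.
Put P5 (130 kg) in truck 2; 175 kg remain.
Put P6 (136 kg) in truck 2; 39 kg remain.
Put P7 (109 kg) in truck 3; 391 kg remain.
Put P8 (372 kg) in truck 3; 19 kg remain.
Put P9 (251 kg) in truck 4; 249 kg remain.
Put P10 (98 kg) in truck 4; 151 kg remain.
Put P11 (63 kg) in truck 4; 88 kg remain.
Put P12 (67 kg) in truck 4; 21 kg remain.
Put P13 (45 kg) in truck 5; 455 kg remain.
Put P14 (277 kg) in truck 5; 178 kg remain.
Put P15 (266 kg) in truck 6; 234 kg remain.
Put P16 (75 kg) in truck 5; 103 kg remain.
Put P17 (43 kg) in truck 5; 60 kg remain.
Final trucks: [323,135] [119,76,130,136] [109,372] [251,98,63,67] [45,277,75,43] [266].

6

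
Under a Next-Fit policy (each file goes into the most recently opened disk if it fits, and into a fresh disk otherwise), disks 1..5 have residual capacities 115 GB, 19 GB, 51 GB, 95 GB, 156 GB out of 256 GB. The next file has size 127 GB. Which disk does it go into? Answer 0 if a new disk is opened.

5

Next-Fit only looks at disk 5, which has 156 GB free.
127 GB fits there.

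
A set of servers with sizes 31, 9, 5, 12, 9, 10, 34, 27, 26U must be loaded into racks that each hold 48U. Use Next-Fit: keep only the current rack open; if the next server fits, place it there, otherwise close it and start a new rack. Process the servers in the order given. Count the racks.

Put 31U in rack 1; 17U remain.
Put 9U in rack 1; 8U remain.
Put 5U in rack 1; 3U remain.
Put 12U in rack 2; 36U remain.
Put 9U in rack 2; 27U remain.
Put 10U in rack 2; 17U remain.
Put 34U in rack 3; 14U remain.
Put 27U in rack 4; 21U remain.
Put 26U in rack 5; 22U remain.
Final racks: [31,9,5] [12,9,10] [34] [27] [26].

5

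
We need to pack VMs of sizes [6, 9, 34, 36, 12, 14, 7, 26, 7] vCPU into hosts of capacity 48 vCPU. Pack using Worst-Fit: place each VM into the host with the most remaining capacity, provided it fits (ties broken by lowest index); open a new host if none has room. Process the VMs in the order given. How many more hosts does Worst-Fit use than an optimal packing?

0

Worst-Fit: [6,9,12,14] [34,7] [36] [26,7] → 4 hosts.
Total size 151 vCPU; any packing needs at least ⌈151/48⌉ = 4 hosts.
So 4 is already optimal.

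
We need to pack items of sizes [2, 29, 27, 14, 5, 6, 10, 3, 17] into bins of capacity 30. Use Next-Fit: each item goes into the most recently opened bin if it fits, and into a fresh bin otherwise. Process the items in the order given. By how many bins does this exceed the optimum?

Next-Fit: [2] [29] [27] [14,5,6] [10,3,17] → 5 bins.
Total size 113; any packing needs at least ⌈113/30⌉ = 4 bins.
An optimal packing achieves that bound: [29] [27,3] [17,10,2] [14,6,5] → 4 bins.
Excess: 5 − 4 = 1.

1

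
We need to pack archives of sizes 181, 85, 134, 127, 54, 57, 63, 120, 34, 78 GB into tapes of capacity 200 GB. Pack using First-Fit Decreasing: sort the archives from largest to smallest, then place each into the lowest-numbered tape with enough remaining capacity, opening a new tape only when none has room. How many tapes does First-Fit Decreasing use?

Sorted descending: 181, 134, 127, 120, 85, 78, 63, 57, 54, 34.
tape 1: place 181 GB, 19 GB left
tape 2: place 134 GB, 66 GB left
tape 3: place 127 GB, 73 GB left
tape 4: place 120 GB, 80 GB left
tape 5: place 85 GB, 115 GB left
tape 4: place 78 GB, 2 GB left
tape 2: place 63 GB, 3 GB left
tape 3: place 57 GB, 16 GB left
tape 5: place 54 GB, 61 GB left
tape 5: place 34 GB, 27 GB left
Final tapes: [181] [134,63] [127,57] [120,78] [85,54,34].

5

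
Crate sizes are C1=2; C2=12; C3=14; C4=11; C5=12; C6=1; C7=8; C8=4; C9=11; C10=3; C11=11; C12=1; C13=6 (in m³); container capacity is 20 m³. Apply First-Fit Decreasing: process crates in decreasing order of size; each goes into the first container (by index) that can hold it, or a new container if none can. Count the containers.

Sorted descending: 14, 12, 12, 11, 11, 11, 8, 6, 4, 3, 2, 1, 1.
14 m³ → container 1 (remaining 6 m³)
12 m³ → container 2 (remaining 8 m³)
12 m³ → container 3 (remaining 8 m³)
11 m³ → container 4 (remaining 9 m³)
11 m³ → container 5 (remaining 9 m³)
11 m³ → container 6 (remaining 9 m³)
8 m³ → container 2 (remaining 0 m³)
6 m³ → container 1 (remaining 0 m³)
4 m³ → container 3 (remaining 4 m³)
3 m³ → container 3 (remaining 1 m³)
2 m³ → container 4 (remaining 7 m³)
1 m³ → container 3 (remaining 0 m³)
1 m³ → container 4 (remaining 6 m³)

6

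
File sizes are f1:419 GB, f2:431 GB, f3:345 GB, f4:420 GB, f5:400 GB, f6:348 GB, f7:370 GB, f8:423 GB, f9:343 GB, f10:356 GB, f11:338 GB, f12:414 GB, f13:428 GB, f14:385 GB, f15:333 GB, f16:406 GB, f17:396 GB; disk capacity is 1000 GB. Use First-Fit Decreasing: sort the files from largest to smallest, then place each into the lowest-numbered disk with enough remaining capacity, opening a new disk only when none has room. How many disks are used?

Sorted descending: 431, 428, 423, 420, 419, 414, 406, 400, 396, 385, 370, 356, 348, 345, 343, 338, 333.
Put 431 GB in disk 1; 569 GB remain.
Put 428 GB in disk 1; 141 GB remain.
Put 423 GB in disk 2; 577 GB remain.
Put 420 GB in disk 2; 157 GB remain.
Put 419 GB in disk 3; 581 GB remain.
Put 414 GB in disk 3; 167 GB remain.
Put 406 GB in disk 4; 594 GB remain.
Put 400 GB in disk 4; 194 GB remain.
Put 396 GB in disk 5; 604 GB remain.
Put 385 GB in disk 5; 219 GB remain.
Put 370 GB in disk 6; 630 GB remain.
Put 356 GB in disk 6; 274 GB remain.
Put 348 GB in disk 7; 652 GB remain.
Put 345 GB in disk 7; 307 GB remain.
Put 343 GB in disk 8; 657 GB remain.
Put 338 GB in disk 8; 319 GB remain.
Put 333 GB in disk 9; 667 GB remain.

9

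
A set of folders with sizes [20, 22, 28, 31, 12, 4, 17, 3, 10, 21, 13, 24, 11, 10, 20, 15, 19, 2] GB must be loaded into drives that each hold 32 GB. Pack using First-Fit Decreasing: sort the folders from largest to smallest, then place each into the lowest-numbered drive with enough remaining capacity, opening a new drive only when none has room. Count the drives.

Sorted descending: 31, 28, 24, 22, 21, 20, 20, 19, 17, 15, 13, 12, 11, 10, 10, 4, 3, 2.
Put 31 GB in drive 1; 1 GB remain.
Put 28 GB in drive 2; 4 GB remain.
Put 24 GB in drive 3; 8 GB remain.
Put 22 GB in drive 4; 10 GB remain.
Put 21 GB in drive 5; 11 GB remain.
Put 20 GB in drive 6; 12 GB remain.
Put 20 GB in drive 7; 12 GB remain.
Put 19 GB in drive 8; 13 GB remain.
Put 17 GB in drive 9; 15 GB remain.
Put 15 GB in drive 9; 0 GB remain.
Put 13 GB in drive 8; 0 GB remain.
Put 12 GB in drive 6; 0 GB remain.
Put 11 GB in drive 5; 0 GB remain.
Put 10 GB in drive 4; 0 GB remain.
Put 10 GB in drive 7; 2 GB remain.
Put 4 GB in drive 2; 0 GB remain.
Put 3 GB in drive 3; 5 GB remain.
Put 2 GB in drive 3; 3 GB remain.
Final drives: [31] [28,4] [24,3,2] [22,10] [21,11] [20,12] [20,10] [19,13] [17,15].

9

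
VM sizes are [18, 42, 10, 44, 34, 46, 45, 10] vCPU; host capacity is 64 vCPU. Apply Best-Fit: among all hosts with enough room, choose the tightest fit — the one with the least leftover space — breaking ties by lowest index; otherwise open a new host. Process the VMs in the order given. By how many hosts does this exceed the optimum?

0

Best-Fit: [18,42] [10,44,10] [34] [46] [45] → 5 hosts.
5 VMs exceed 32 vCPU (half the capacity), and no two of those can share a host, so at least 5 hosts are needed.
So 5 is already optimal.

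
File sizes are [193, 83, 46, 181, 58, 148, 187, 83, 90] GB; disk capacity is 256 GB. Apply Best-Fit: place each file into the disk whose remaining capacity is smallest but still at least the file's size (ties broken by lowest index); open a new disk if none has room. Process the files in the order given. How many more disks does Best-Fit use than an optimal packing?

0

Best-Fit: [193,46] [83,148] [181,58] [187] [83,90] → 5 disks.
Total size 1069 GB; any packing needs at least ⌈1069/256⌉ = 5 disks.
So 5 is already optimal.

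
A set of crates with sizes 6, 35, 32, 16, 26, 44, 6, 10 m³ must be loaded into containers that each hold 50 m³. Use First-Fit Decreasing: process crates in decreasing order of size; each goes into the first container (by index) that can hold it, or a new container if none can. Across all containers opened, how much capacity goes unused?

25

Sorted descending: 44, 35, 32, 26, 16, 10, 6, 6.
container 1: place 44 m³, 6 m³ left
container 2: place 35 m³, 15 m³ left
container 3: place 32 m³, 18 m³ left
container 4: place 26 m³, 24 m³ left
container 3: place 16 m³, 2 m³ left
container 2: place 10 m³, 5 m³ left
container 1: place 6 m³, 0 m³ left
container 4: place 6 m³, 18 m³ left
4 containers × 50 m³ = 200 m³; used 175 m³; unused 25 m³.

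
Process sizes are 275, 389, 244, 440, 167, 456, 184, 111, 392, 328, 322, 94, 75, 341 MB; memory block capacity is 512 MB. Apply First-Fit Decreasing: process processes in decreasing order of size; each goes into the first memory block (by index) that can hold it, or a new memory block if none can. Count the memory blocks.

9

Sorted descending: 456, 440, 392, 389, 341, 328, 322, 275, 244, 184, 167, 111, 94, 75.
456 MB → memory block 1 (remaining 56 MB)
440 MB → memory block 2 (remaining 72 MB)
392 MB → memory block 3 (remaining 120 MB)
389 MB → memory block 4 (remaining 123 MB)
341 MB → memory block 5 (remaining 171 MB)
328 MB → memory block 6 (remaining 184 MB)
322 MB → memory block 7 (remaining 190 MB)
275 MB → memory block 8 (remaining 237 MB)
244 MB → memory block 9 (remaining 268 MB)
184 MB → memory block 6 (remaining 0 MB)
167 MB → memory block 5 (remaining 4 MB)
111 MB → memory block 3 (remaining 9 MB)
94 MB → memory block 4 (remaining 29 MB)
75 MB → memory block 7 (remaining 115 MB)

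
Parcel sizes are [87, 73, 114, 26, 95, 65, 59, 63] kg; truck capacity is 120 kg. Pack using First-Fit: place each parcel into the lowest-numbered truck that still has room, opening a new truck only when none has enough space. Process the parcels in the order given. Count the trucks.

7

Put 87 kg in truck 1; 33 kg remain.
Put 73 kg in truck 2; 47 kg remain.
Put 114 kg in truck 3; 6 kg remain.
Put 26 kg in truck 1; 7 kg remain.
Put 95 kg in truck 4; 25 kg remain.
Put 65 kg in truck 5; 55 kg remain.
Put 59 kg in truck 6; 61 kg remain.
Put 63 kg in truck 7; 57 kg remain.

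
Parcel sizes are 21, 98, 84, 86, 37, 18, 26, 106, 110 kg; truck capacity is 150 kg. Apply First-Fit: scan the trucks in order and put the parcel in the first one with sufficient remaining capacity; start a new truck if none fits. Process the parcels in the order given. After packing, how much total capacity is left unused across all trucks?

21 kg → truck 1 (remaining 129 kg)
98 kg → truck 1 (remaining 31 kg)
84 kg → truck 2 (remaining 66 kg)
86 kg → truck 3 (remaining 64 kg)
37 kg → truck 2 (remaining 29 kg)
18 kg → truck 1 (remaining 13 kg)
26 kg → truck 2 (remaining 3 kg)
106 kg → truck 4 (remaining 44 kg)
110 kg → truck 5 (remaining 40 kg)
5 trucks × 150 kg = 750 kg; used 586 kg; unused 164 kg.

164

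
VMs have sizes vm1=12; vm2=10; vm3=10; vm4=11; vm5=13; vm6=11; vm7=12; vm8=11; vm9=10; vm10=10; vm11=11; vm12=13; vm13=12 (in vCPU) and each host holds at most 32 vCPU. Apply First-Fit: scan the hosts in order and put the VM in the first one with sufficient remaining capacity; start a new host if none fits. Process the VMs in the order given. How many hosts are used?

6 hosts

host 1: place vm1 (12 vCPU), 20 vCPU left
host 1: place vm2 (10 vCPU), 10 vCPU left
host 1: place vm3 (10 vCPU), 0 vCPU left
host 2: place vm4 (11 vCPU), 21 vCPU left
host 2: place vm5 (13 vCPU), 8 vCPU left
host 3: place vm6 (11 vCPU), 21 vCPU left
host 3: place vm7 (12 vCPU), 9 vCPU left
host 4: place vm8 (11 vCPU), 21 vCPU left
host 4: place vm9 (10 vCPU), 11 vCPU left
host 4: place vm10 (10 vCPU), 1 vCPU left
host 5: place vm11 (11 vCPU), 21 vCPU left
host 5: place vm12 (13 vCPU), 8 vCPU left
host 6: place vm13 (12 vCPU), 20 vCPU left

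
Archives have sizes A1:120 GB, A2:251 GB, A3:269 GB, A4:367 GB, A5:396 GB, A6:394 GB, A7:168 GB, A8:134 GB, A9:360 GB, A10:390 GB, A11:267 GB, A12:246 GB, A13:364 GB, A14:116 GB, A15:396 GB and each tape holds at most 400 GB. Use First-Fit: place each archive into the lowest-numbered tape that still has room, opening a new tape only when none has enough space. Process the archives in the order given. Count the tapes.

tape 1: place A1 (120 GB), 280 GB left
tape 1: place A2 (251 GB), 29 GB left
tape 2: place A3 (269 GB), 131 GB left
tape 3: place A4 (367 GB), 33 GB left
tape 4: place A5 (396 GB), 4 GB left
tape 5: place A6 (394 GB), 6 GB left
tape 6: place A7 (168 GB), 232 GB left
tape 6: place A8 (134 GB), 98 GB left
tape 7: place A9 (360 GB), 40 GB left
tape 8: place A10 (390 GB), 10 GB left
tape 9: place A11 (267 GB), 133 GB left
tape 10: place A12 (246 GB), 154 GB left
tape 11: place A13 (364 GB), 36 GB left
tape 2: place A14 (116 GB), 15 GB left
tape 12: place A15 (396 GB), 4 GB left
Final tapes: [120,251] [269,116] [367] [396] [394] [168,134] [360] [390] [267] [246] [364] [396].

12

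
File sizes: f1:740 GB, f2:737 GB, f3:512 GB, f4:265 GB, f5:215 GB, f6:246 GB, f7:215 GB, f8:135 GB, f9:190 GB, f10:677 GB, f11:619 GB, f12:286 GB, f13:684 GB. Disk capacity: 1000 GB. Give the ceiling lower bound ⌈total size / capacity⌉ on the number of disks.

Total size = 740 + 737 + 512 + 265 + 215 + 246 + 215 + 135 + 190 + 677 + 619 + 286 + 684 = 5521 GB.
⌈5521 / 1000⌉ = 6.

6 disks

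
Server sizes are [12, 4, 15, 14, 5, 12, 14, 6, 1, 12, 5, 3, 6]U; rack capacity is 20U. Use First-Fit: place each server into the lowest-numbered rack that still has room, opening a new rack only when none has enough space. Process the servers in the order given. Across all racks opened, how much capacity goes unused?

11

Put 12U in rack 1; 8U remain.
Put 4U in rack 1; 4U remain.
Put 15U in rack 2; 5U remain.
Put 14U in rack 3; 6U remain.
Put 5U in rack 2; 0U remain.
Put 12U in rack 4; 8U remain.
Put 14U in rack 5; 6U remain.
Put 6U in rack 3; 0U remain.
Put 1U in rack 1; 3U remain.
Put 12U in rack 6; 8U remain.
Put 5U in rack 4; 3U remain.
Put 3U in rack 1; 0U remain.
Put 6U in rack 5; 0U remain.
6 racks × 20U = 120U; used 109U; unused 11U.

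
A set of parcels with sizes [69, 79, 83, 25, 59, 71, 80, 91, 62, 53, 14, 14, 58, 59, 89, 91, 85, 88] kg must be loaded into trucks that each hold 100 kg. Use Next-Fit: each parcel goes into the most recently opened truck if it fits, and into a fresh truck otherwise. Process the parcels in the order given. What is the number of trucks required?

15 trucks

69 kg → truck 1 (remaining 31 kg)
79 kg → truck 2 (remaining 21 kg)
83 kg → truck 3 (remaining 17 kg)
25 kg → truck 4 (remaining 75 kg)
59 kg → truck 4 (remaining 16 kg)
71 kg → truck 5 (remaining 29 kg)
80 kg → truck 6 (remaining 20 kg)
91 kg → truck 7 (remaining 9 kg)
62 kg → truck 8 (remaining 38 kg)
53 kg → truck 9 (remaining 47 kg)
14 kg → truck 9 (remaining 33 kg)
14 kg → truck 9 (remaining 19 kg)
58 kg → truck 10 (remaining 42 kg)
59 kg → truck 11 (remaining 41 kg)
89 kg → truck 12 (remaining 11 kg)
91 kg → truck 13 (remaining 9 kg)
85 kg → truck 14 (remaining 15 kg)
88 kg → truck 15 (remaining 12 kg)
Final trucks: [69] [79] [83] [25,59] [71] [80] [91] [62] [53,14,14] [58] [59] [89] [91] [85] [88].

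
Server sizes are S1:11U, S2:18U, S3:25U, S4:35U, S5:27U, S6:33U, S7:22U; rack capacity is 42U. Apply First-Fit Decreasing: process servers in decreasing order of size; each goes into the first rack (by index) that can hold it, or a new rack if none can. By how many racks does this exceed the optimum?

0

First-Fit Decreasing: [35] [33] [27,11] [25] [22,18] → 5 racks.
Total size 171U; any packing needs at least ⌈171/42⌉ = 5 racks.
So 5 is already optimal.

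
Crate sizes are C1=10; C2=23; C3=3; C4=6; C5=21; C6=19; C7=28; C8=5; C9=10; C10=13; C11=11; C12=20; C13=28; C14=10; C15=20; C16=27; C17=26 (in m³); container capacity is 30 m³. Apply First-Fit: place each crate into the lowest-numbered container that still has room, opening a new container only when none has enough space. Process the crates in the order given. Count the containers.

11

Put C1 (10 m³) in container 1; 20 m³ remain.
Put C2 (23 m³) in container 2; 7 m³ remain.
Put C3 (3 m³) in container 1; 17 m³ remain.
Put C4 (6 m³) in container 1; 11 m³ remain.
Put C5 (21 m³) in container 3; 9 m³ remain.
Put C6 (19 m³) in container 4; 11 m³ remain.
Put C7 (28 m³) in container 5; 2 m³ remain.
Put C8 (5 m³) in container 1; 6 m³ remain.
Put C9 (10 m³) in container 4; 1 m³ remain.
Put C10 (13 m³) in container 6; 17 m³ remain.
Put C11 (11 m³) in container 6; 6 m³ remain.
Put C12 (20 m³) in container 7; 10 m³ remain.
Put C13 (28 m³) in container 8; 2 m³ remain.
Put C14 (10 m³) in container 7; 0 m³ remain.
Put C15 (20 m³) in container 9; 10 m³ remain.
Put C16 (27 m³) in container 10; 3 m³ remain.
Put C17 (26 m³) in container 11; 4 m³ remain.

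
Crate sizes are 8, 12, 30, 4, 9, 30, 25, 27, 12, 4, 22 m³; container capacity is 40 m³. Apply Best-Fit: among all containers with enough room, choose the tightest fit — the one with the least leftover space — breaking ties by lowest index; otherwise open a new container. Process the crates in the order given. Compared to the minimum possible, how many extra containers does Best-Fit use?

Best-Fit: [8,12,9] [30,4,4] [30] [25] [27,12] [22] → 6 containers.
Total size 183 m³; any packing needs at least ⌈183/40⌉ = 5 containers.
An optimal packing achieves that bound: [30,9] [30,8] [27,12] [25,12] [22,4,4] → 5 containers.
Excess: 6 − 5 = 1.

1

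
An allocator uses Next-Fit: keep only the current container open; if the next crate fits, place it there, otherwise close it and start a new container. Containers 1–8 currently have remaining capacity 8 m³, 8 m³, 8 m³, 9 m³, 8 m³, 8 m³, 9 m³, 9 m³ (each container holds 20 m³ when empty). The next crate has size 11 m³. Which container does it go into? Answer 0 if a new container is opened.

0

Next-Fit only looks at container 8, which has 9 m³ free.
11 m³ does not fit, so a new container is opened.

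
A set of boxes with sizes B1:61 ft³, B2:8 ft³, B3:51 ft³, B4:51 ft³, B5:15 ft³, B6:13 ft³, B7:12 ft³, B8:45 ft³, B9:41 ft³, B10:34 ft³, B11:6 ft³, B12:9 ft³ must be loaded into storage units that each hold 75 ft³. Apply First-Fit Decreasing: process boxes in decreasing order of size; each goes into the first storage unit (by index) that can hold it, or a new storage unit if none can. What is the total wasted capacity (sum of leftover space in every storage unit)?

29

Sorted descending: 61, 51, 51, 45, 41, 34, 15, 13, 12, 9, 8, 6.
Put 61 ft³ in storage unit 1; 14 ft³ remain.
Put 51 ft³ in storage unit 2; 24 ft³ remain.
Put 51 ft³ in storage unit 3; 24 ft³ remain.
Put 45 ft³ in storage unit 4; 30 ft³ remain.
Put 41 ft³ in storage unit 5; 34 ft³ remain.
Put 34 ft³ in storage unit 5; 0 ft³ remain.
Put 15 ft³ in storage unit 2; 9 ft³ remain.
Put 13 ft³ in storage unit 1; 1 ft³ remain.
Put 12 ft³ in storage unit 3; 12 ft³ remain.
Put 9 ft³ in storage unit 2; 0 ft³ remain.
Put 8 ft³ in storage unit 3; 4 ft³ remain.
Put 6 ft³ in storage unit 4; 24 ft³ remain.
5 storage units × 75 ft³ = 375 ft³; used 346 ft³; unused 29 ft³.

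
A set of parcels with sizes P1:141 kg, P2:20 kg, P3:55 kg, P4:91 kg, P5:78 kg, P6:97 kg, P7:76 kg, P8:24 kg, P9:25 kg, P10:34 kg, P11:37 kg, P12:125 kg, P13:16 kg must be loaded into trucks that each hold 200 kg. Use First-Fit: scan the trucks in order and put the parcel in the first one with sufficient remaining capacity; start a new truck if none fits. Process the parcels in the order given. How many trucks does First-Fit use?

P1 (141 kg) → truck 1 (remaining 59 kg)
P2 (20 kg) → truck 1 (remaining 39 kg)
P3 (55 kg) → truck 2 (remaining 145 kg)
P4 (91 kg) → truck 2 (remaining 54 kg)
P5 (78 kg) → truck 3 (remaining 122 kg)
P6 (97 kg) → truck 3 (remaining 25 kg)
P7 (76 kg) → truck 4 (remaining 124 kg)
P8 (24 kg) → truck 1 (remaining 15 kg)
P9 (25 kg) → truck 2 (remaining 29 kg)
P10 (34 kg) → truck 4 (remaining 90 kg)
P11 (37 kg) → truck 4 (remaining 53 kg)
P12 (125 kg) → truck 5 (remaining 75 kg)
P13 (16 kg) → truck 2 (remaining 13 kg)

5 trucks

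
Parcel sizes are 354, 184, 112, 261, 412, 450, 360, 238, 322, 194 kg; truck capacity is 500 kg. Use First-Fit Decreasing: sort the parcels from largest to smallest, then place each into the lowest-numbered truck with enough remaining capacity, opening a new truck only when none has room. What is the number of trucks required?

Sorted descending: 450, 412, 360, 354, 322, 261, 238, 194, 184, 112.
450 kg → truck 1 (remaining 50 kg)
412 kg → truck 2 (remaining 88 kg)
360 kg → truck 3 (remaining 140 kg)
354 kg → truck 4 (remaining 146 kg)
322 kg → truck 5 (remaining 178 kg)
261 kg → truck 6 (remaining 239 kg)
238 kg → truck 6 (remaining 1 kg)
194 kg → truck 7 (remaining 306 kg)
184 kg → truck 7 (remaining 122 kg)
112 kg → truck 3 (remaining 28 kg)

7 trucks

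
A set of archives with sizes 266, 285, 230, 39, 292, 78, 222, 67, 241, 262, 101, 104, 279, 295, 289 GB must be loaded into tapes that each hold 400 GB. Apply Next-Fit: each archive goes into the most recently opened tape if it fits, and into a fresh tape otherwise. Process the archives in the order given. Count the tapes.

Put 266 GB in tape 1; 134 GB remain.
Put 285 GB in tape 2; 115 GB remain.
Put 230 GB in tape 3; 170 GB remain.
Put 39 GB in tape 3; 131 GB remain.
Put 292 GB in tape 4; 108 GB remain.
Put 78 GB in tape 4; 30 GB remain.
Put 222 GB in tape 5; 178 GB remain.
Put 67 GB in tape 5; 111 GB remain.
Put 241 GB in tape 6; 159 GB remain.
Put 262 GB in tape 7; 138 GB remain.
Put 101 GB in tape 7; 37 GB remain.
Put 104 GB in tape 8; 296 GB remain.
Put 279 GB in tape 8; 17 GB remain.
Put 295 GB in tape 9; 105 GB remain.
Put 289 GB in tape 10; 111 GB remain.
Final tapes: [266] [285] [230,39] [292,78] [222,67] [241] [262,101] [104,279] [295] [289].

10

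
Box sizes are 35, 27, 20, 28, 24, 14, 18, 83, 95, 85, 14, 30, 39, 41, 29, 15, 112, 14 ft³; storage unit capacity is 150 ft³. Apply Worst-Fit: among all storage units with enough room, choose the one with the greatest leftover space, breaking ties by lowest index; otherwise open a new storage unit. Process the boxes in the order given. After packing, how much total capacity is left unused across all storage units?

35 ft³ → storage unit 1 (remaining 115 ft³)
27 ft³ → storage unit 1 (remaining 88 ft³)
20 ft³ → storage unit 1 (remaining 68 ft³)
28 ft³ → storage unit 1 (remaining 40 ft³)
24 ft³ → storage unit 1 (remaining 16 ft³)
14 ft³ → storage unit 1 (remaining 2 ft³)
18 ft³ → storage unit 2 (remaining 132 ft³)
83 ft³ → storage unit 2 (remaining 49 ft³)
95 ft³ → storage unit 3 (remaining 55 ft³)
85 ft³ → storage unit 4 (remaining 65 ft³)
14 ft³ → storage unit 4 (remaining 51 ft³)
30 ft³ → storage unit 3 (remaining 25 ft³)
39 ft³ → storage unit 4 (remaining 12 ft³)
41 ft³ → storage unit 2 (remaining 8 ft³)
29 ft³ → storage unit 5 (remaining 121 ft³)
15 ft³ → storage unit 5 (remaining 106 ft³)
112 ft³ → storage unit 6 (remaining 38 ft³)
14 ft³ → storage unit 5 (remaining 92 ft³)
6 storage units × 150 ft³ = 900 ft³; used 723 ft³; unused 177 ft³.

177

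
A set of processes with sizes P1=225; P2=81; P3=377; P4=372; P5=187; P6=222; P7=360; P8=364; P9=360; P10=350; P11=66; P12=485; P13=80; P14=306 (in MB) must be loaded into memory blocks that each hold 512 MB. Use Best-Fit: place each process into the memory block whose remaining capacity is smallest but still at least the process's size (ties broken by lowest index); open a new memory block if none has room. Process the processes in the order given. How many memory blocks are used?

10

P1 (225 MB) → memory block 1 (remaining 287 MB)
P2 (81 MB) → memory block 1 (remaining 206 MB)
P3 (377 MB) → memory block 2 (remaining 135 MB)
P4 (372 MB) → memory block 3 (remaining 140 MB)
P5 (187 MB) → memory block 1 (remaining 19 MB)
P6 (222 MB) → memory block 4 (remaining 290 MB)
P7 (360 MB) → memory block 5 (remaining 152 MB)
P8 (364 MB) → memory block 6 (remaining 148 MB)
P9 (360 MB) → memory block 7 (remaining 152 MB)
P10 (350 MB) → memory block 8 (remaining 162 MB)
P11 (66 MB) → memory block 2 (remaining 69 MB)
P12 (485 MB) → memory block 9 (remaining 27 MB)
P13 (80 MB) → memory block 3 (remaining 60 MB)
P14 (306 MB) → memory block 10 (remaining 206 MB)
Final memory blocks: [225,81,187] [377,66] [372,80] [222] [360] [364] [360] [350] [485] [306].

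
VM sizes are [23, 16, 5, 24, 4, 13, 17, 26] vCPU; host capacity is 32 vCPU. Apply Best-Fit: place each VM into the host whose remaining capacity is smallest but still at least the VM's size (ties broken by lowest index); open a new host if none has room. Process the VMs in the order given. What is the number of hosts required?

5 hosts

23 vCPU → host 1 (remaining 9 vCPU)
16 vCPU → host 2 (remaining 16 vCPU)
5 vCPU → host 1 (remaining 4 vCPU)
24 vCPU → host 3 (remaining 8 vCPU)
4 vCPU → host 1 (remaining 0 vCPU)
13 vCPU → host 2 (remaining 3 vCPU)
17 vCPU → host 4 (remaining 15 vCPU)
26 vCPU → host 5 (remaining 6 vCPU)
Final hosts: [23,5,4] [16,13] [24] [17] [26].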